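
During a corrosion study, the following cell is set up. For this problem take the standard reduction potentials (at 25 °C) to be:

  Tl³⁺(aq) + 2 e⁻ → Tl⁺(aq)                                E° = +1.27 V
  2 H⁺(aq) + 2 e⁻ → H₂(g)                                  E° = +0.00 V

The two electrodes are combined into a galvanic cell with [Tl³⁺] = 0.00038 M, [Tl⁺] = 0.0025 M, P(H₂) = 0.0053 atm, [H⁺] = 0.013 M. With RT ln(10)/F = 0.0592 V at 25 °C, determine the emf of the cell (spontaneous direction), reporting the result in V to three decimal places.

Tl³⁺/Tl⁺ is the cathode (higher E°), H⁺/H₂ the anode: E°cell = +1.27 − (+0.00) = +1.27 V, n = 2.
Overall: Tl³⁺(aq) + H₂(g) → Tl⁺(aq) + 2 H⁺(aq)
Q = [Tl⁺]·[H⁺]^2 / ([Tl³⁺]·P(H₂)); log Q = -0.678.
E = E° − (0.0592/n) log Q = +1.27 − (0.0592/2)(-0.678) = +1.290 V.

+1.290 V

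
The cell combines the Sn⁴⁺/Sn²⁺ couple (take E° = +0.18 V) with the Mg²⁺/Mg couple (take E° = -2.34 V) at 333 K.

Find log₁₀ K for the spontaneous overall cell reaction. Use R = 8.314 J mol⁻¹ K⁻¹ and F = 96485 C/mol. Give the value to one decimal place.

Cathode: Sn⁴⁺/Sn²⁺; anode: Mg²⁺/Mg. E°cell = (+0.18) − (-2.34) = +2.52 V, with n = 2.
ΔG° = −nFE° = −RT ln K, so ln K = nFE°/(RT) = (2)(96485)(+2.52) / ((8.314)(333)) = 175.645.
log₁₀ K = 175.645 / ln 10 = 76.3.

76.3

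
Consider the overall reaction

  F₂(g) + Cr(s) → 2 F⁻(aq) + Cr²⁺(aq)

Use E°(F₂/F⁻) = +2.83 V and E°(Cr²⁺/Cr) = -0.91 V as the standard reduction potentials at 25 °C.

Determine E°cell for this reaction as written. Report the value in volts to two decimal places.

+3.74 V

The F₂/F⁻ couple has the higher reduction potential, so it is the cathode; Cr²⁺/Cr is oxidised at the anode.
E°cell = E°(cathode) − E°(anode) = (+2.83) − (-0.91) = +3.74 V.
Since E°cell > 0, the reaction is spontaneous under standard conditions.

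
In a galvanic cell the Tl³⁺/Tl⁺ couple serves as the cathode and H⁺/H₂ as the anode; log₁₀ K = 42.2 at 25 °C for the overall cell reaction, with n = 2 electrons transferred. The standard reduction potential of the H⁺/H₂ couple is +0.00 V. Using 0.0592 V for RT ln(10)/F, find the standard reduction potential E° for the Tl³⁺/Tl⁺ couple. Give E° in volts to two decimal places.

+1.25 V

E°cell = (0.0592/n)·log K = (0.0592/2)(42.2) = +1.249 V.
Since Tl³⁺/Tl⁺ is the cathode and H⁺/H₂ the anode, E°cell = E°(Tl³⁺/Tl⁺) − E°(H⁺/H₂).
So E°(Tl³⁺/Tl⁺) = E°cell + E°(H⁺/H₂) = +1.249 + (+0.00) = +1.25 V.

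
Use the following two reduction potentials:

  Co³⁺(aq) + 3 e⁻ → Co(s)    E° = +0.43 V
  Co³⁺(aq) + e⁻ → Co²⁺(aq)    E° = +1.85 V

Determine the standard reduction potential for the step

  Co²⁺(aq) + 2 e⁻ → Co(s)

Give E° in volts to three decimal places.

-0.280 V

Sequential free energies add, so n₃E°₃ = n₁E°₁ + n₂E°₂.
With n₃ = 3, and the known step contributing 1×(+1.85) V, the unknown satisfies 2·E° = 3×(+0.43) − 1×(+1.85) = -0.560.
E° = -0.560 / 2 = -0.280 V.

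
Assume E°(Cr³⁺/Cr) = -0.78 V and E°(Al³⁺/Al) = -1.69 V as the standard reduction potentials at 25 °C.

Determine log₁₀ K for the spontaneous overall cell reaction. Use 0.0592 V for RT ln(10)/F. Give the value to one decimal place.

46.1

Cathode: Cr³⁺/Cr; anode: Al³⁺/Al. E°cell = +0.91 V, n = 3.
log K = nE°cell / 0.0592 = (3)(+0.91) / 0.0592 = 46.1.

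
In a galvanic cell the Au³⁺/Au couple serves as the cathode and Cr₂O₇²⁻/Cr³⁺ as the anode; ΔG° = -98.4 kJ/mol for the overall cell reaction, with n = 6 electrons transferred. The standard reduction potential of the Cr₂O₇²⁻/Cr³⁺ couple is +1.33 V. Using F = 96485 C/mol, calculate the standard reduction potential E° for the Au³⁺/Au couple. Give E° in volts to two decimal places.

E°cell = −ΔG°/(nF) = −(-98.4×10³)/((6)(96485)) = +0.170 V.
Since Au³⁺/Au is the cathode and Cr₂O₇²⁻/Cr³⁺ the anode, E°cell = E°(Au³⁺/Au) − E°(Cr₂O₇²⁻/Cr³⁺).
So E°(Au³⁺/Au) = E°cell + E°(Cr₂O₇²⁻/Cr³⁺) = +0.170 + (+1.33) = +1.50 V.

+1.50 V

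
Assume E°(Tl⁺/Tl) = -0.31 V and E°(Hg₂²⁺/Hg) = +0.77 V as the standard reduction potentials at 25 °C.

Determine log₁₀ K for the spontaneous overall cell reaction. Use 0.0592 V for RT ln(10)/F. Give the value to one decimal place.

Cathode: Hg₂²⁺/Hg; anode: Tl⁺/Tl. E°cell = +1.08 V, n = 2.
log K = nE°cell / 0.0592 = (2)(+1.08) / 0.0592 = 36.5.

36.5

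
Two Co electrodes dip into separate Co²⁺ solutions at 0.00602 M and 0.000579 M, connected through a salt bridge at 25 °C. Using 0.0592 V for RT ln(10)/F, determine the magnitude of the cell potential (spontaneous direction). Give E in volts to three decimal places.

For a concentration cell E°cell = 0. The 0.00602 M side is the cathode (reduction is favoured where [Co²⁺] is higher).
With n = 2, E = −(0.0592/2) log([Co²⁺]ₐₙ/[Co²⁺]꜀ₐₜ) = −(0.0592/2) log(0.000579/0.00602) = −(0.0592/2)(-1.017) = +0.030 V.

+0.030 V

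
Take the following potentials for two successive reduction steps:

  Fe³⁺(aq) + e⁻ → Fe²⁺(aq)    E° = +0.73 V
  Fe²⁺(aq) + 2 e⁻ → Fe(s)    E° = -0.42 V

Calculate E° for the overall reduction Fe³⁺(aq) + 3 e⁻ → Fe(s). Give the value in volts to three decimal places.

-0.037 V

Since ΔG° = −nFE° is additive over sequential reductions, n₃E°₃ = n₁E°₁ + n₂E°₂.
E°₃ = (1×+0.73 + 2×-0.42) / 3 = (-0.110) / 3 = -0.037 V.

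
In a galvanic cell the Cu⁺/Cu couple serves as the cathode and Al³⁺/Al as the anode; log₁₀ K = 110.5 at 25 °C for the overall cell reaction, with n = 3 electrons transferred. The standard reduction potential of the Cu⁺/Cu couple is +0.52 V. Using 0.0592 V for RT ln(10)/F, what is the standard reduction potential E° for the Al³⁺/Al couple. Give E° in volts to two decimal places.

-1.66 V

E°cell = (0.0592/n)·log K = (0.0592/3)(110.5) = +2.181 V.
Since Cu⁺/Cu is the cathode and Al³⁺/Al the anode, E°cell = E°(Cu⁺/Cu) − E°(Al³⁺/Al).
So E°(Al³⁺/Al) = E°(Cu⁺/Cu) − E°cell = (+0.52) − (+2.181) = -1.66 V.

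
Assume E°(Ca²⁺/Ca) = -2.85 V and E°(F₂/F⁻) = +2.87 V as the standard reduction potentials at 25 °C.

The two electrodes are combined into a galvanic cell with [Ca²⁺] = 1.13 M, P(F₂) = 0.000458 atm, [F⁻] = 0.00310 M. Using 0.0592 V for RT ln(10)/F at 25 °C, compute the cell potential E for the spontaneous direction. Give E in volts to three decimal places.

F₂/F⁻ is the cathode (higher E°), Ca²⁺/Ca the anode: E°cell = +2.87 − (-2.85) = +5.72 V, n = 2.
Overall: F₂(g) + Ca(s) → 2 F⁻(aq) + Ca²⁺(aq)
Q = [F⁻]^2·[Ca²⁺] / (P(F₂)); log Q = -1.625.
E = E° − (0.0592/n) log Q = +5.72 − (0.0592/2)(-1.625) = +5.768 V.

+5.768 V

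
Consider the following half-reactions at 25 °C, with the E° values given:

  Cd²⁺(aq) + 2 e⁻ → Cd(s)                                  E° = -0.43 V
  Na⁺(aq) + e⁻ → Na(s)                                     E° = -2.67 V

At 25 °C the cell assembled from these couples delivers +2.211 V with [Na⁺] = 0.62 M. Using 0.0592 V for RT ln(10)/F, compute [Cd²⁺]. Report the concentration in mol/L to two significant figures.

0.040 M

Cd²⁺/Cd is the cathode, Na⁺/Na the anode: E°cell = +2.24 V, n = 2.
Overall reaction: Cd²⁺(aq) + 2 Na(s) → Cd(s) + 2 Na⁺(aq); Q = [Na⁺]^2/[Cd²⁺]^1.
From E = E° − (0.0592/n) log Q: log Q = (E° − E)·n/0.0592 = (+2.24 − (+2.211))·2/0.0592 = 0.9797.
So 1·log[Cd²⁺] = 2·log(0.62) − log Q = -0.4152 − (0.9797) = -1.3949; [Cd²⁺] = 10^(-1.3949) ≈ 0.040 M.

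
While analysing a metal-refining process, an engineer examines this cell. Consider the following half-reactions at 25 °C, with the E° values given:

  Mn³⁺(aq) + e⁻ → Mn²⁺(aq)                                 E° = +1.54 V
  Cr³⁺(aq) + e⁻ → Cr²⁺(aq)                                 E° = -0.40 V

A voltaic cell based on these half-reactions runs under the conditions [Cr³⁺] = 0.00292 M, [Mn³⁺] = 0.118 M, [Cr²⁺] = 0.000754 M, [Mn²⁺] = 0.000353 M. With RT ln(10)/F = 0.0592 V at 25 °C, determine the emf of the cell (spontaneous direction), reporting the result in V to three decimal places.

Mn³⁺/Mn²⁺ is the cathode (higher E°), Cr³⁺/Cr²⁺ the anode: E°cell = +1.54 − (-0.40) = +1.94 V, n = 1.
Overall: Mn³⁺(aq) + Cr²⁺(aq) → Mn²⁺(aq) + Cr³⁺(aq)
Q = [Mn²⁺]·[Cr³⁺] / ([Mn³⁺]·[Cr²⁺]); log Q = -1.936.
E = E° − (0.0592/n) log Q = +1.94 − (0.0592/1)(-1.936) = +2.055 V.

+2.055 V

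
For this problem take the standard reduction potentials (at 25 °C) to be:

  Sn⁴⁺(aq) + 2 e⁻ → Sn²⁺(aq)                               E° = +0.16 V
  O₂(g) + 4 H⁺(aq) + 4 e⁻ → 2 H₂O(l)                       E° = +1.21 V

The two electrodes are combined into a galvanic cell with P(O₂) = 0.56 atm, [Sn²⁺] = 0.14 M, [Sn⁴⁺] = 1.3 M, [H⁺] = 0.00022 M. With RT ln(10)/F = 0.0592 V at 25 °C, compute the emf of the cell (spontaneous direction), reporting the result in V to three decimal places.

+0.801 V

O₂/H₂O is the cathode (higher E°), Sn⁴⁺/Sn²⁺ the anode: E°cell = +1.21 − (+0.16) = +1.05 V, n = 4.
Overall: O₂(g) + 4 H⁺(aq) + 2 Sn²⁺(aq) → 2 H₂O(l) + 2 Sn⁴⁺(aq)
Q = [Sn⁴⁺]^2 / (P(O₂)·[H⁺]^4·[Sn²⁺]^2); log Q = 16.818.
E = E° − (0.0592/n) log Q = +1.05 − (0.0592/4)(16.818) = +0.801 V.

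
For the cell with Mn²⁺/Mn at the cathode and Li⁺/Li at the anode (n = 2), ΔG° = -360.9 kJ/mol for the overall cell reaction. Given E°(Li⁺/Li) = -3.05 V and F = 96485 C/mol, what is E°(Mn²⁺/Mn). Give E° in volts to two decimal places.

E°cell = −ΔG°/(nF) = −(-360.9×10³)/((2)(96485)) = +1.870 V.
Since Mn²⁺/Mn is the cathode and Li⁺/Li the anode, E°cell = E°(Mn²⁺/Mn) − E°(Li⁺/Li).
So E°(Mn²⁺/Mn) = E°cell + E°(Li⁺/Li) = +1.870 + (-3.05) = -1.18 V.

-1.18 V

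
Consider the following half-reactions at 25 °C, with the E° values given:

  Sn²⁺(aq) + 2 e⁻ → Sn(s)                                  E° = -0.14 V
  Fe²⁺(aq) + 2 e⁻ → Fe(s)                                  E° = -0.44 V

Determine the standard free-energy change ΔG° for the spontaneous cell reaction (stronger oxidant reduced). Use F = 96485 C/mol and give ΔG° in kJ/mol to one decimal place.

-57.9 kJ/mol

Sn²⁺/Sn (E° = -0.14 V) is the cathode; Fe²⁺/Fe (E° = -0.44 V) is the anode, so E°cell = +0.30 V.
Balancing electrons gives n = 2 (lcm of 2 and 2).
ΔG° = −nFE° = −(2)(96485)(+0.30) = -57,891 J = -57.9 kJ/mol.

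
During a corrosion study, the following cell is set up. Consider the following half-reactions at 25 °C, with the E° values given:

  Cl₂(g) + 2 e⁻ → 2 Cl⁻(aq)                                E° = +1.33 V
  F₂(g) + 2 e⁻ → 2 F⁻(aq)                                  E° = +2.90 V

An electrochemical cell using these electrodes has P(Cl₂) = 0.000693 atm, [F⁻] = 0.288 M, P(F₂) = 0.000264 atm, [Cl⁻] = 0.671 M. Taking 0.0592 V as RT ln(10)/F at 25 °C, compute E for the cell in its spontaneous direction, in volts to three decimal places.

F₂/F⁻ is the cathode (higher E°), Cl₂/Cl⁻ the anode: E°cell = +2.90 − (+1.33) = +1.57 V, n = 2.
Overall: F₂(g) + 2 Cl⁻(aq) → 2 F⁻(aq) + Cl₂(g)
Q = [F⁻]^2·P(Cl₂) / (P(F₂)·[Cl⁻]^2); log Q = -0.316.
E = E° − (0.0592/n) log Q = +1.57 − (0.0592/2)(-0.316) = +1.579 V.

+1.579 V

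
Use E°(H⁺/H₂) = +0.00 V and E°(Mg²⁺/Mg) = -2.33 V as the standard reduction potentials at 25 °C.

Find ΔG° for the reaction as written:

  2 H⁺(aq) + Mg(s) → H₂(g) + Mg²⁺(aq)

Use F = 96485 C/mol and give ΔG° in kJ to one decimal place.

As written, H⁺/H₂ is reduced (cathode) and Mg²⁺/Mg is oxidised (anode), so E°cell = (+0.00) − (-2.33) = +2.33 V.
Balancing electrons gives n = 2.
ΔG° = −nFE° = −(2)(96485)(+2.33) = -449,620 J = -449.6 kJ.

-449.6 kJ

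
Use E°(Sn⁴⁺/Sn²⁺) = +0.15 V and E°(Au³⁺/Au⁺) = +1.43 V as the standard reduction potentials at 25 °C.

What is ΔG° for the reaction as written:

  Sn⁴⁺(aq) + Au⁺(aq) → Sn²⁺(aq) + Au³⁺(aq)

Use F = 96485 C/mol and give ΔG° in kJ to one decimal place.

As written, Sn⁴⁺/Sn²⁺ is reduced (cathode) and Au³⁺/Au⁺ is oxidised (anode), so E°cell = (+0.15) − (+1.43) = -1.28 V.
Balancing electrons gives n = 2.
ΔG° = −nFE° = −(2)(96485)(-1.28) = 247,002 J = +247.0 kJ.

+247.0 kJ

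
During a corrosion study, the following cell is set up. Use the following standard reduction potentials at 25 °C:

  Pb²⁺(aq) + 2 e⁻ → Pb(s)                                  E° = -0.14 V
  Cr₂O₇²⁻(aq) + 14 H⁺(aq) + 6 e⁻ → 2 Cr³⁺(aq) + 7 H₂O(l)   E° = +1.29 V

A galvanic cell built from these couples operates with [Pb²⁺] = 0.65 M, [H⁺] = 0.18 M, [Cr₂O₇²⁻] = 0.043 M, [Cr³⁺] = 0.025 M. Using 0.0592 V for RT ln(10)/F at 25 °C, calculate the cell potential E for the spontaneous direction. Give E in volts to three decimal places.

+1.351 V

Cr₂O₇²⁻/Cr³⁺ is the cathode (higher E°), Pb²⁺/Pb the anode: E°cell = +1.29 − (-0.14) = +1.43 V, n = 6.
Overall: Cr₂O₇²⁻(aq) + 14 H⁺(aq) + 3 Pb(s) → 2 Cr³⁺(aq) + 7 H₂O(l) + 3 Pb²⁺(aq)
Q = [Cr³⁺]^2·[Pb²⁺]^3 / ([Cr₂O₇²⁻]·[H⁺]^14); log Q = 8.027.
E = E° − (0.0592/n) log Q = +1.43 − (0.0592/6)(8.027) = +1.351 V.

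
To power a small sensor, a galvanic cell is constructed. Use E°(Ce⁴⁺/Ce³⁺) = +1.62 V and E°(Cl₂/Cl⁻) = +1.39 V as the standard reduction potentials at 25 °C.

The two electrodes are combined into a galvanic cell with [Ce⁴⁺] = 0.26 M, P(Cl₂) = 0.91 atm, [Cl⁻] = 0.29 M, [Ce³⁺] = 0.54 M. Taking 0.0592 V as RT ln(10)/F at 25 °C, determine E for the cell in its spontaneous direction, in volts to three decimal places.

+0.181 V

Ce⁴⁺/Ce³⁺ is the cathode (higher E°), Cl₂/Cl⁻ the anode: E°cell = +1.62 − (+1.39) = +0.23 V, n = 2.
Overall: 2 Ce⁴⁺(aq) + 2 Cl⁻(aq) → 2 Ce³⁺(aq) + Cl₂(g)
Q = [Ce³⁺]^2·P(Cl₂) / ([Ce⁴⁺]^2·[Cl⁻]^2); log Q = 1.669.
E = E° − (0.0592/n) log Q = +0.23 − (0.0592/2)(1.669) = +0.181 V.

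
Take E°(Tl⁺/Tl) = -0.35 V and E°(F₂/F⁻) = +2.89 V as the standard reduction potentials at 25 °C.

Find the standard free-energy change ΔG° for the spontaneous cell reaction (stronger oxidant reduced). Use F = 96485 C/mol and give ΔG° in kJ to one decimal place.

F₂/F⁻ (E° = +2.89 V) is the cathode; Tl⁺/Tl (E° = -0.35 V) is the anode, so E°cell = +3.24 V.
Balancing electrons gives n = 2 (lcm of 2 and 1).
ΔG° = −nFE° = −(2)(96485)(+3.24) = -625,223 J = -625.2 kJ.

-625.2 kJ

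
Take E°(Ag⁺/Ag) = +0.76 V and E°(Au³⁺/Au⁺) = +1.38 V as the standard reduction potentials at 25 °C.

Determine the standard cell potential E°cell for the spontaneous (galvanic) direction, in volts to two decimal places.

+0.62 V

The Au³⁺/Au⁺ couple has the higher reduction potential, so it is the cathode; Ag⁺/Ag is oxidised at the anode.
E°cell = E°(cathode) − E°(anode) = (+1.38) − (+0.76) = +0.62 V.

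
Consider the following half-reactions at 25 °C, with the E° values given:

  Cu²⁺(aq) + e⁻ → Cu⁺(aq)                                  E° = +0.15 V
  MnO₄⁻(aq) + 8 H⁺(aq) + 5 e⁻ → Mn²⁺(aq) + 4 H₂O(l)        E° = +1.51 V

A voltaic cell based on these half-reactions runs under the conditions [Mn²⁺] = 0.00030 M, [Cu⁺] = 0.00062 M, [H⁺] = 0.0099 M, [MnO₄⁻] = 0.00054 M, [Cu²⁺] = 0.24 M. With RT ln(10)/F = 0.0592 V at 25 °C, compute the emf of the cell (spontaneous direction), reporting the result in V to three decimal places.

MnO₄⁻/Mn²⁺ is the cathode (higher E°), Cu²⁺/Cu⁺ the anode: E°cell = +1.51 − (+0.15) = +1.36 V, n = 5.
Overall: MnO₄⁻(aq) + 8 H⁺(aq) + 5 Cu⁺(aq) → Mn²⁺(aq) + 4 H₂O(l) + 5 Cu²⁺(aq)
Q = [Mn²⁺]·[Cu²⁺]^5 / ([MnO₄⁻]·[H⁺]^8·[Cu⁺]^5); log Q = 28.719.
E = E° − (0.0592/n) log Q = +1.36 − (0.0592/5)(28.719) = +1.020 V.

+1.020 V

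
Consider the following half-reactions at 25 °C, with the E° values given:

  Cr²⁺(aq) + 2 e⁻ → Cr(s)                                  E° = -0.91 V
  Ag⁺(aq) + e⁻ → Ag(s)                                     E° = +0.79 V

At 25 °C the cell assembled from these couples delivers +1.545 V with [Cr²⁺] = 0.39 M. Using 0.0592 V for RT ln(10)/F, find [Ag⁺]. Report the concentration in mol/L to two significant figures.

0.0015 M

Ag⁺/Ag is the cathode, Cr²⁺/Cr the anode: E°cell = +1.70 V, n = 2.
Overall reaction: 2 Ag⁺(aq) + Cr(s) → 2 Ag(s) + Cr²⁺(aq); Q = [Cr²⁺]^1/[Ag⁺]^2.
From E = E° − (0.0592/n) log Q: log Q = (E° − E)·n/0.0592 = (+1.70 − (+1.545))·2/0.0592 = 5.2365.
So 2·log[Ag⁺] = 1·log(0.39) − log Q = -0.4089 − (5.2365) = -5.6454; log[Ag⁺] = -5.6454 / 2 = -2.8227; [Ag⁺] = 10^(-2.8227) ≈ 0.0015 M.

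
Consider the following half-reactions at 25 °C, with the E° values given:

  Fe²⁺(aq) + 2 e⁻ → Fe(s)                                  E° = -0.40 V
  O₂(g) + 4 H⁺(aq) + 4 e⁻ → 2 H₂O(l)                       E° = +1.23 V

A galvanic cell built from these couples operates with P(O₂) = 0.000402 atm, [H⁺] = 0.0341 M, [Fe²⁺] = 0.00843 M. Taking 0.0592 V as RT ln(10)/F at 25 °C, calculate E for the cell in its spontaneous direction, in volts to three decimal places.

O₂/H₂O is the cathode (higher E°), Fe²⁺/Fe the anode: E°cell = +1.23 − (-0.40) = +1.63 V, n = 4.
Overall: O₂(g) + 4 H⁺(aq) + 2 Fe(s) → 2 H₂O(l) + 2 Fe²⁺(aq)
Q = [Fe²⁺]^2 / (P(O₂)·[H⁺]^4); log Q = 5.116.
E = E° − (0.0592/n) log Q = +1.63 − (0.0592/4)(5.116) = +1.554 V.

+1.554 V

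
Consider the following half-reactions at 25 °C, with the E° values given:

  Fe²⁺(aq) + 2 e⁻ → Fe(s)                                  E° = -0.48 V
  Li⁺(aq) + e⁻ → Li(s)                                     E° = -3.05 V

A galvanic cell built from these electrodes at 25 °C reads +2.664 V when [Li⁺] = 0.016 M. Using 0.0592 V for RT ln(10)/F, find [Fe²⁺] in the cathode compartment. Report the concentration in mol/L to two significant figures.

0.38 M

Fe²⁺/Fe is the cathode, Li⁺/Li the anode: E°cell = +2.57 V, n = 2.
Overall reaction: Fe²⁺(aq) + 2 Li(s) → Fe(s) + 2 Li⁺(aq); Q = [Li⁺]^2/[Fe²⁺]^1.
From E = E° − (0.0592/n) log Q: log Q = (E° − E)·n/0.0592 = (+2.57 − (+2.664))·2/0.0592 = -3.1757.
So 1·log[Fe²⁺] = 2·log(0.016) − log Q = -3.5918 − (-3.1757) = -0.4161; [Fe²⁺] = 10^(-0.4161) ≈ 0.38 M.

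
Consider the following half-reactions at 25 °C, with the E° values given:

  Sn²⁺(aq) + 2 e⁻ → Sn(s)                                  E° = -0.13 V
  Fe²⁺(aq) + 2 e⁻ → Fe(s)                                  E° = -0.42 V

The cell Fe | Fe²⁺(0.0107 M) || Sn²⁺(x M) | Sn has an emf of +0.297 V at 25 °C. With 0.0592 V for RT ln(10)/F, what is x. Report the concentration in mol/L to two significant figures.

Sn²⁺/Sn is the cathode, Fe²⁺/Fe the anode: E°cell = +0.29 V, n = 2.
Overall reaction: Sn²⁺(aq) + Fe(s) → Sn(s) + Fe²⁺(aq); Q = [Fe²⁺]^1/[Sn²⁺]^1.
From E = E° − (0.0592/n) log Q: log Q = (E° − E)·n/0.0592 = (+0.29 − (+0.297))·2/0.0592 = -0.2365.
So 1·log[Sn²⁺] = 1·log(0.0107) − log Q = -1.9706 − (-0.2365) = -1.7341; [Sn²⁺] = 10^(-1.7341) ≈ 0.018 M.

0.018 M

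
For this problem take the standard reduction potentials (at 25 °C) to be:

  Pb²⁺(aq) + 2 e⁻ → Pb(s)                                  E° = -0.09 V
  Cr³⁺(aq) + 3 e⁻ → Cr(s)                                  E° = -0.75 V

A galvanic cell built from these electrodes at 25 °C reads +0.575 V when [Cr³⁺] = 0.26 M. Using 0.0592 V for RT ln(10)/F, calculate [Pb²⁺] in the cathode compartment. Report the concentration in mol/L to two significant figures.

Pb²⁺/Pb is the cathode, Cr³⁺/Cr the anode: E°cell = +0.66 V, n = 6.
Overall reaction: 3 Pb²⁺(aq) + 2 Cr(s) → 3 Pb(s) + 2 Cr³⁺(aq); Q = [Cr³⁺]^2/[Pb²⁺]^3.
From E = E° − (0.0592/n) log Q: log Q = (E° − E)·n/0.0592 = (+0.66 − (+0.575))·6/0.0592 = 8.6149.
So 3·log[Pb²⁺] = 2·log(0.26) − log Q = -1.1701 − (8.6149) = -9.7850; log[Pb²⁺] = -9.7850 / 3 = -3.2617; [Pb²⁺] = 10^(-3.2617) ≈ 0.00055 M.

0.00055 M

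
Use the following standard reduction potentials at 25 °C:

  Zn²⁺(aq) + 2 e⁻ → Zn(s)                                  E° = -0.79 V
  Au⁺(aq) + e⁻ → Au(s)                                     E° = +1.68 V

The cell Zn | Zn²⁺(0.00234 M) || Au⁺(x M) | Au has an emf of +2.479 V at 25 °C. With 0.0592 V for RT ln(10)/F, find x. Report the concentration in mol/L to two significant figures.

0.069 M

Au⁺/Au is the cathode, Zn²⁺/Zn the anode: E°cell = +2.47 V, n = 2.
Overall reaction: 2 Au⁺(aq) + Zn(s) → 2 Au(s) + Zn²⁺(aq); Q = [Zn²⁺]^1/[Au⁺]^2.
From E = E° − (0.0592/n) log Q: log Q = (E° − E)·n/0.0592 = (+2.47 − (+2.479))·2/0.0592 = -0.3041.
So 2·log[Au⁺] = 1·log(0.00234) − log Q = -2.6308 − (-0.3041) = -2.3267; log[Au⁺] = -2.3267 / 2 = -1.1634; [Au⁺] = 10^(-1.1634) ≈ 0.069 M.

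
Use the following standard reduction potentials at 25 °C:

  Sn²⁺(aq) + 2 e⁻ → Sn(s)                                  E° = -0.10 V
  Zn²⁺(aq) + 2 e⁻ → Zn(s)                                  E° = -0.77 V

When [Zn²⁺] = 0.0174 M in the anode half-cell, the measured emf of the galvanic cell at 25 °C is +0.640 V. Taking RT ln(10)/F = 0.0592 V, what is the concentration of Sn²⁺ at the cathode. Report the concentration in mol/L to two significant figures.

0.0017 M

Sn²⁺/Sn is the cathode, Zn²⁺/Zn the anode: E°cell = +0.67 V, n = 2.
Overall reaction: Sn²⁺(aq) + Zn(s) → Sn(s) + Zn²⁺(aq); Q = [Zn²⁺]^1/[Sn²⁺]^1.
From E = E° − (0.0592/n) log Q: log Q = (E° − E)·n/0.0592 = (+0.67 − (+0.640))·2/0.0592 = 1.0135.
So 1·log[Sn²⁺] = 1·log(0.0174) − log Q = -1.7595 − (1.0135) = -2.7730; [Sn²⁺] = 10^(-2.7730) ≈ 0.0017 M.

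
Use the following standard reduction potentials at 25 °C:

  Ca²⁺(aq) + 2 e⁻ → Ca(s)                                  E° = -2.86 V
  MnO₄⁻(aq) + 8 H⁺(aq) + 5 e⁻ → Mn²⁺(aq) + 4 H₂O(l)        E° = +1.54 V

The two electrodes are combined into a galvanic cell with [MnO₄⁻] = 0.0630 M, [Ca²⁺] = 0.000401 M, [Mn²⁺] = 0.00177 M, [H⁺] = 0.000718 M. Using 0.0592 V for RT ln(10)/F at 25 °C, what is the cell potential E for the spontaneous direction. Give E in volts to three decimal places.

MnO₄⁻/Mn²⁺ is the cathode (higher E°), Ca²⁺/Ca the anode: E°cell = +1.54 − (-2.86) = +4.40 V, n = 10.
Overall: 2 MnO₄⁻(aq) + 16 H⁺(aq) + 5 Ca(s) → 2 Mn²⁺(aq) + 8 H₂O(l) + 5 Ca²⁺(aq)
Q = [Mn²⁺]^2·[Ca²⁺]^5 / ([MnO₄⁻]^2·[H⁺]^16); log Q = 30.215.
E = E° − (0.0592/n) log Q = +4.40 − (0.0592/10)(30.215) = +4.221 V.

+4.221 V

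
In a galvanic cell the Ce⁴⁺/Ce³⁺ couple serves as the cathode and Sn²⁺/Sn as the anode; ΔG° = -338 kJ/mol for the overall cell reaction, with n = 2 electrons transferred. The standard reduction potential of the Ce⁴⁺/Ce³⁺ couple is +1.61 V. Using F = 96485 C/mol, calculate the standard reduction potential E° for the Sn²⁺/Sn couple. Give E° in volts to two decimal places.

E°cell = −ΔG°/(nF) = −(-338×10³)/((2)(96485)) = +1.752 V.
Since Ce⁴⁺/Ce³⁺ is the cathode and Sn²⁺/Sn the anode, E°cell = E°(Ce⁴⁺/Ce³⁺) − E°(Sn²⁺/Sn).
So E°(Sn²⁺/Sn) = E°(Ce⁴⁺/Ce³⁺) − E°cell = (+1.61) − (+1.752) = -0.14 V.

-0.14 V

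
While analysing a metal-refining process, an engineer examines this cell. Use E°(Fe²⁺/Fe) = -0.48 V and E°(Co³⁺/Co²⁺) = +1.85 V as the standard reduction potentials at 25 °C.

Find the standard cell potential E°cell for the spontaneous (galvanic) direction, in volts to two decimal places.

The Co³⁺/Co²⁺ couple has the higher reduction potential, so it is the cathode; Fe²⁺/Fe is oxidised at the anode.
E°cell = E°(cathode) − E°(anode) = (+1.85) − (-0.48) = +2.33 V.

+2.33 V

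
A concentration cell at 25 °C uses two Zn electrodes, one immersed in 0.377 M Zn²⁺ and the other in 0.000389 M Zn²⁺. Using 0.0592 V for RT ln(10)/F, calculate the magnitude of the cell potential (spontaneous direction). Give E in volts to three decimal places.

+0.088 V

For a concentration cell E°cell = 0. The 0.377 M side is the cathode (reduction is favoured where [Zn²⁺] is higher).
With n = 2, E = −(0.0592/2) log([Zn²⁺]ₐₙ/[Zn²⁺]꜀ₐₜ) = −(0.0592/2) log(0.000389/0.377) = −(0.0592/2)(-2.986) = +0.088 V.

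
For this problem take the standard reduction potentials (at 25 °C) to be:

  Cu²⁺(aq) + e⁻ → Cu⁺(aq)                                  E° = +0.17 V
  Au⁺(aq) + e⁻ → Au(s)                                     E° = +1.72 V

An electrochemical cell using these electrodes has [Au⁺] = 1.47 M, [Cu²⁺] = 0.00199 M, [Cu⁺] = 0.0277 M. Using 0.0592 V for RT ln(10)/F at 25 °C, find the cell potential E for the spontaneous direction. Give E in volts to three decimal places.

Au⁺/Au is the cathode (higher E°), Cu²⁺/Cu⁺ the anode: E°cell = +1.72 − (+0.17) = +1.55 V, n = 1.
Overall: Au⁺(aq) + Cu⁺(aq) → Au(s) + Cu²⁺(aq)
Q = [Cu²⁺] / ([Au⁺]·[Cu⁺]); log Q = -1.311.
E = E° − (0.0592/n) log Q = +1.55 − (0.0592/1)(-1.311) = +1.628 V.

+1.628 V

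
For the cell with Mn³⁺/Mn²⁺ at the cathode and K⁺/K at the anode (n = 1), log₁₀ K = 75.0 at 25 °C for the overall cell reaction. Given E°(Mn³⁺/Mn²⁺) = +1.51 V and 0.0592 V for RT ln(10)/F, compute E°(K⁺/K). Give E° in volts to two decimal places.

E°cell = (0.0592/n)·log K = (0.0592/1)(75.0) = +4.440 V.
Since Mn³⁺/Mn²⁺ is the cathode and K⁺/K the anode, E°cell = E°(Mn³⁺/Mn²⁺) − E°(K⁺/K).
So E°(K⁺/K) = E°(Mn³⁺/Mn²⁺) − E°cell = (+1.51) − (+4.440) = -2.93 V.

-2.93 V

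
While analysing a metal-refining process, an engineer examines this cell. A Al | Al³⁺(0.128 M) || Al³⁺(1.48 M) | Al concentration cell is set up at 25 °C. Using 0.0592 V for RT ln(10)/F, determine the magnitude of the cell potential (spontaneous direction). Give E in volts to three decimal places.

+0.021 V

For a concentration cell E°cell = 0. The 1.48 M side is the cathode (reduction is favoured where [Al³⁺] is higher).
With n = 3, E = −(0.0592/3) log([Al³⁺]ₐₙ/[Al³⁺]꜀ₐₜ) = −(0.0592/3) log(0.128/1.48) = −(0.0592/3)(-1.063) = +0.021 V.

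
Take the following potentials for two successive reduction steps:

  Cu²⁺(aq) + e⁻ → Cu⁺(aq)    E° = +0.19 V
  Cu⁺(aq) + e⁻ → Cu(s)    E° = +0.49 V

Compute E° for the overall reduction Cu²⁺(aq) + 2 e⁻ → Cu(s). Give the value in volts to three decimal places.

Since ΔG° = −nFE° is additive over sequential reductions, n₃E°₃ = n₁E°₁ + n₂E°₂.
E°₃ = (1×+0.19 + 1×+0.49) / 2 = (+0.680) / 2 = +0.340 V.

+0.340 V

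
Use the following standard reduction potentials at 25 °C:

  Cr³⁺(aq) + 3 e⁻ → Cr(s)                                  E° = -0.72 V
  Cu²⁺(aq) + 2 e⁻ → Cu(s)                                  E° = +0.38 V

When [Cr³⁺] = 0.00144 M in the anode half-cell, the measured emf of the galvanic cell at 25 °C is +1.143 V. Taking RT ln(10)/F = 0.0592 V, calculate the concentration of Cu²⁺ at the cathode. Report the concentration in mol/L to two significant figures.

Cu²⁺/Cu is the cathode, Cr³⁺/Cr the anode: E°cell = +1.10 V, n = 6.
Overall reaction: 3 Cu²⁺(aq) + 2 Cr(s) → 3 Cu(s) + 2 Cr³⁺(aq); Q = [Cr³⁺]^2/[Cu²⁺]^3.
From E = E° − (0.0592/n) log Q: log Q = (E° − E)·n/0.0592 = (+1.10 − (+1.143))·6/0.0592 = -4.3581.
So 3·log[Cu²⁺] = 2·log(0.00144) − log Q = -5.6833 − (-4.3581) = -1.3252; log[Cu²⁺] = -1.3252 / 3 = -0.4417; [Cu²⁺] = 10^(-0.4417) ≈ 0.36 M.

0.36 M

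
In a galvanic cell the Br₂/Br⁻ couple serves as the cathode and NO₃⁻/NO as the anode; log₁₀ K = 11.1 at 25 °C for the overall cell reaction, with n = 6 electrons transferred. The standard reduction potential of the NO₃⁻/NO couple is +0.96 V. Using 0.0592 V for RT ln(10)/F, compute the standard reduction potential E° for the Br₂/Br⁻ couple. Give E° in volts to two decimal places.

+1.07 V

E°cell = (0.0592/n)·log K = (0.0592/6)(11.1) = +0.110 V.
Since Br₂/Br⁻ is the cathode and NO₃⁻/NO the anode, E°cell = E°(Br₂/Br⁻) − E°(NO₃⁻/NO).
So E°(Br₂/Br⁻) = E°cell + E°(NO₃⁻/NO) = +0.110 + (+0.96) = +1.07 V.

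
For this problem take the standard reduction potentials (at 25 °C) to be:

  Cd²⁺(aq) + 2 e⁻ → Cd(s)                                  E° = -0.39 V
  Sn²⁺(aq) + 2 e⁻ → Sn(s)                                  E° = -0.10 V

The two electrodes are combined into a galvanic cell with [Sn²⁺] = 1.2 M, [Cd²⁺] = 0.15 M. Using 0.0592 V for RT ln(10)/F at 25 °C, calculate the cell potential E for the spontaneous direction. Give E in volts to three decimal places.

Sn²⁺/Sn is the cathode (higher E°), Cd²⁺/Cd the anode: E°cell = -0.10 − (-0.39) = +0.29 V, n = 2.
Overall: Sn²⁺(aq) + Cd(s) → Sn(s) + Cd²⁺(aq)
Q = [Cd²⁺] / ([Sn²⁺]); log Q = -0.903.
E = E° − (0.0592/n) log Q = +0.29 − (0.0592/2)(-0.903) = +0.317 V.

+0.317 V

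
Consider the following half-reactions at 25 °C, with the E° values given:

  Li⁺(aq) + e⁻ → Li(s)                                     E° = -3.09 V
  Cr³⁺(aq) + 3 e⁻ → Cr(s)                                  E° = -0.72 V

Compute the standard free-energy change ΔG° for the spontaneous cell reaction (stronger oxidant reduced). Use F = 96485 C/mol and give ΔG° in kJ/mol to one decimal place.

Cr³⁺/Cr (E° = -0.72 V) is the cathode; Li⁺/Li (E° = -3.09 V) is the anode, so E°cell = +2.37 V.
Balancing electrons gives n = 3 (lcm of 3 and 1).
ΔG° = −nFE° = −(3)(96485)(+2.37) = -686,008 J = -686.0 kJ/mol.

-686.0 kJ/mol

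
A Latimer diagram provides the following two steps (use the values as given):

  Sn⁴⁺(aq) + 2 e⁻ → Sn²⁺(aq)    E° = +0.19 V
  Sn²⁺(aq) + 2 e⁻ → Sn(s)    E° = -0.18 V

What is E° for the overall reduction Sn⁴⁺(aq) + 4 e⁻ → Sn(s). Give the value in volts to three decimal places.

Standard free energies of sequential steps add: ΔG°₃ = ΔG°₁ + ΔG°₂, so n₃E°₃ = n₁E°₁ + n₂E°₂.
E°₃ = (2×+0.19 + 2×-0.18) / 4 = (+0.020) / 4 = +0.005 V.

+0.005 V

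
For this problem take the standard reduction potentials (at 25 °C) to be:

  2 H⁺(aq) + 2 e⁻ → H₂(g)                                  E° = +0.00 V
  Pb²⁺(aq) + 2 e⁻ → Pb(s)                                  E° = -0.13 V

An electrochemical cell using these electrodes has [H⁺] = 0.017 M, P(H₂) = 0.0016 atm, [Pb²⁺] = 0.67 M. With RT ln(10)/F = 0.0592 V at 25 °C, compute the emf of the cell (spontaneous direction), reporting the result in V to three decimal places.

H⁺/H₂ is the cathode (higher E°), Pb²⁺/Pb the anode: E°cell = +0.00 − (-0.13) = +0.13 V, n = 2.
Overall: 2 H⁺(aq) + Pb(s) → H₂(g) + Pb²⁺(aq)
Q = P(H₂)·[Pb²⁺] / ([H⁺]^2); log Q = 0.569.
E = E° − (0.0592/n) log Q = +0.13 − (0.0592/2)(0.569) = +0.113 V.

+0.113 V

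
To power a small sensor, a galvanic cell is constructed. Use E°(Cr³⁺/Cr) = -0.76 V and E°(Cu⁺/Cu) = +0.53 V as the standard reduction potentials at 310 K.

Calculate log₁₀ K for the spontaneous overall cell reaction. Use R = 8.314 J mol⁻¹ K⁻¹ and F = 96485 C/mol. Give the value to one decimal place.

62.9

Cathode: Cu⁺/Cu; anode: Cr³⁺/Cr. E°cell = (+0.53) − (-0.76) = +1.29 V, with n = 3.
ΔG° = −nFE° = −RT ln K, so ln K = nFE°/(RT) = (3)(96485)(+1.29) / ((8.314)(310)) = 144.877.
log₁₀ K = 144.877 / ln 10 = 62.9.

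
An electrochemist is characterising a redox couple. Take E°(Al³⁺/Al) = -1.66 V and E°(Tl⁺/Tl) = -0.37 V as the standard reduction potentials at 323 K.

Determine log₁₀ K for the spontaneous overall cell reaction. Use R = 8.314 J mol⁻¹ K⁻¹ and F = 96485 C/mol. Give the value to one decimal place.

60.4

Cathode: Tl⁺/Tl; anode: Al³⁺/Al. E°cell = (-0.37) − (-1.66) = +1.29 V, with n = 3.
ΔG° = −nFE° = −RT ln K, so ln K = nFE°/(RT) = (3)(96485)(+1.29) / ((8.314)(323)) = 139.046.
log₁₀ K = 139.046 / ln 10 = 60.4.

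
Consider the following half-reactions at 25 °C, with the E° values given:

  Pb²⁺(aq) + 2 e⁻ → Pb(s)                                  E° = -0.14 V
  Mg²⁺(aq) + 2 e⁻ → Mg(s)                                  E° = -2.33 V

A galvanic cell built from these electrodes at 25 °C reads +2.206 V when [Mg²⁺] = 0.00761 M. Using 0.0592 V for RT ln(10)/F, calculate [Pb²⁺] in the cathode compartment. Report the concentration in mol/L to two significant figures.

Pb²⁺/Pb is the cathode, Mg²⁺/Mg the anode: E°cell = +2.19 V, n = 2.
Overall reaction: Pb²⁺(aq) + Mg(s) → Pb(s) + Mg²⁺(aq); Q = [Mg²⁺]^1/[Pb²⁺]^1.
From E = E° − (0.0592/n) log Q: log Q = (E° − E)·n/0.0592 = (+2.19 − (+2.206))·2/0.0592 = -0.5405.
So 1·log[Pb²⁺] = 1·log(0.00761) − log Q = -2.1186 − (-0.5405) = -1.5781; [Pb²⁺] = 10^(-1.5781) ≈ 0.026 M.

0.026 M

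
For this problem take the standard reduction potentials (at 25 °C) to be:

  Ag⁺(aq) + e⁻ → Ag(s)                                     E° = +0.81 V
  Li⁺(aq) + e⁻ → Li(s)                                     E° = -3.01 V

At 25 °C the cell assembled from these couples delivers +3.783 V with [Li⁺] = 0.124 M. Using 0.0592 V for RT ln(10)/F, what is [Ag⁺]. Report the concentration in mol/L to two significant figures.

0.029 M

Ag⁺/Ag is the cathode, Li⁺/Li the anode: E°cell = +3.82 V, n = 1.
Overall reaction: Ag⁺(aq) + Li(s) → Ag(s) + Li⁺(aq); Q = [Li⁺]^1/[Ag⁺]^1.
From E = E° − (0.0592/n) log Q: log Q = (E° − E)·n/0.0592 = (+3.82 − (+3.783))·1/0.0592 = 0.6250.
So 1·log[Ag⁺] = 1·log(0.124) − log Q = -0.9066 − (0.6250) = -1.5316; [Ag⁺] = 10^(-1.5316) ≈ 0.029 M.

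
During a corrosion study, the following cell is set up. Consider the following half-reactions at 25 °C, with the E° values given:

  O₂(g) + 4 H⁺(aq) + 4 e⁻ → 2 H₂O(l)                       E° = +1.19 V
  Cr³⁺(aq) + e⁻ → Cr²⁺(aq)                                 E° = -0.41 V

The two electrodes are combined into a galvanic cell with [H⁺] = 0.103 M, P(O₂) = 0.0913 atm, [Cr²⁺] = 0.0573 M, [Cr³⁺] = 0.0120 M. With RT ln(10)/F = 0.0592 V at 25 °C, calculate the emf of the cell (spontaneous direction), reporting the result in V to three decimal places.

O₂/H₂O is the cathode (higher E°), Cr³⁺/Cr²⁺ the anode: E°cell = +1.19 − (-0.41) = +1.60 V, n = 4.
Overall: O₂(g) + 4 H⁺(aq) + 4 Cr²⁺(aq) → 2 H₂O(l) + 4 Cr³⁺(aq)
Q = [Cr³⁺]^4 / (P(O₂)·[H⁺]^4·[Cr²⁺]^4); log Q = 2.272.
E = E° − (0.0592/n) log Q = +1.60 − (0.0592/4)(2.272) = +1.566 V.

+1.566 V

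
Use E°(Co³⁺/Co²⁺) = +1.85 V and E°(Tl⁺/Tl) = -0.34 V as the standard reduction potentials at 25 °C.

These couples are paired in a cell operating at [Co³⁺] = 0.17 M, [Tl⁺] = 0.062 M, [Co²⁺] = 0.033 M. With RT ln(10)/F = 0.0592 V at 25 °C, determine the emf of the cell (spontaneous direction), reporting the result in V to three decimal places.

Co³⁺/Co²⁺ is the cathode (higher E°), Tl⁺/Tl the anode: E°cell = +1.85 − (-0.34) = +2.19 V, n = 1.
Overall: Co³⁺(aq) + Tl(s) → Co²⁺(aq) + Tl⁺(aq)
Q = [Co²⁺]·[Tl⁺] / ([Co³⁺]); log Q = -1.920.
E = E° − (0.0592/n) log Q = +2.19 − (0.0592/1)(-1.920) = +2.304 V.

+2.304 V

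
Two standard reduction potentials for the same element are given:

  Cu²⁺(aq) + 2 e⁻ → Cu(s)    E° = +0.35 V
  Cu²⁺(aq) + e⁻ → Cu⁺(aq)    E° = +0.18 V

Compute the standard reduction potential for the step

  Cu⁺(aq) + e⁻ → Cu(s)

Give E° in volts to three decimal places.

+0.520 V

Sequential free energies add, so n₃E°₃ = n₁E°₁ + n₂E°₂.
With n₃ = 2, and the known step contributing 1×(+0.18) V, the unknown satisfies 1·E° = 2×(+0.35) − 1×(+0.18) = +0.520.
E° = +0.520 / 1 = +0.520 V.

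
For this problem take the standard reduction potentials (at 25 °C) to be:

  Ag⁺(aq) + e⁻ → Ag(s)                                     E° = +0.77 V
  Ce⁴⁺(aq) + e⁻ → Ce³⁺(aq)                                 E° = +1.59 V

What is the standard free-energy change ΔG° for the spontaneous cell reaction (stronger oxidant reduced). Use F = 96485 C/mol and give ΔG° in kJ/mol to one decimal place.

-79.1 kJ/mol

Ce⁴⁺/Ce³⁺ (E° = +1.59 V) is the cathode; Ag⁺/Ag (E° = +0.77 V) is the anode, so E°cell = +0.82 V.
Balancing electrons gives n = 1 (lcm of 1 and 1).
ΔG° = −nFE° = −(1)(96485)(+0.82) = -79,118 J = -79.1 kJ/mol.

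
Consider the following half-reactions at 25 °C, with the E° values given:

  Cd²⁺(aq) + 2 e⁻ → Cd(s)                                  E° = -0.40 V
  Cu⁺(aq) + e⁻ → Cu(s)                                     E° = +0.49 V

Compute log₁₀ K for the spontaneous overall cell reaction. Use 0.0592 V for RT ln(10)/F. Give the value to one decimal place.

30.1

Cathode: Cu⁺/Cu; anode: Cd²⁺/Cd. E°cell = +0.89 V, n = 2.
log K = nE°cell / 0.0592 = (2)(+0.89) / 0.0592 = 30.1.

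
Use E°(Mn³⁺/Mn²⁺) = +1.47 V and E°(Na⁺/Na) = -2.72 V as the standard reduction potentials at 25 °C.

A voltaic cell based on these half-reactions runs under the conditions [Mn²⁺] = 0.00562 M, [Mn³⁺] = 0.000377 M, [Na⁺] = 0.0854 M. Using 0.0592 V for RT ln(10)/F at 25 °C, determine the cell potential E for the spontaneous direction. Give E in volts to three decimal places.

+4.184 V

Mn³⁺/Mn²⁺ is the cathode (higher E°), Na⁺/Na the anode: E°cell = +1.47 − (-2.72) = +4.19 V, n = 1.
Overall: Mn³⁺(aq) + Na(s) → Mn²⁺(aq) + Na⁺(aq)
Q = [Mn²⁺]·[Na⁺] / ([Mn³⁺]); log Q = 0.105.
E = E° − (0.0592/n) log Q = +4.19 − (0.0592/1)(0.105) = +4.184 V.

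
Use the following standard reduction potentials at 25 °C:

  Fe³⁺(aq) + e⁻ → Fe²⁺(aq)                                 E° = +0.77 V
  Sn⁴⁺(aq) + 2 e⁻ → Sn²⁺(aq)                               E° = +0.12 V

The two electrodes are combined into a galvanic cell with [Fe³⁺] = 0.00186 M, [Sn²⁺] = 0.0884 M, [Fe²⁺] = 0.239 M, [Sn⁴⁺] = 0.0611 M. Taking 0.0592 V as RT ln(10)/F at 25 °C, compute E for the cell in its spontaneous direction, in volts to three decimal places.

+0.530 V

Fe³⁺/Fe²⁺ is the cathode (higher E°), Sn⁴⁺/Sn²⁺ the anode: E°cell = +0.77 − (+0.12) = +0.65 V, n = 2.
Overall: 2 Fe³⁺(aq) + Sn²⁺(aq) → 2 Fe²⁺(aq) + Sn⁴⁺(aq)
Q = [Fe²⁺]^2·[Sn⁴⁺] / ([Fe³⁺]^2·[Sn²⁺]); log Q = 4.057.
E = E° − (0.0592/n) log Q = +0.65 − (0.0592/2)(4.057) = +0.530 V.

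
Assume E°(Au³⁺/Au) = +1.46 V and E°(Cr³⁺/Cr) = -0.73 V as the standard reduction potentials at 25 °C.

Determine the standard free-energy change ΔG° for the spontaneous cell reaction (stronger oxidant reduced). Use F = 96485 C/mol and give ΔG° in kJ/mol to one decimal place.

Au³⁺/Au (E° = +1.46 V) is the cathode; Cr³⁺/Cr (E° = -0.73 V) is the anode, so E°cell = +2.19 V.
Balancing electrons gives n = 3 (lcm of 3 and 3).
ΔG° = −nFE° = −(3)(96485)(+2.19) = -633,906 J = -633.9 kJ/mol.

-633.9 kJ/mol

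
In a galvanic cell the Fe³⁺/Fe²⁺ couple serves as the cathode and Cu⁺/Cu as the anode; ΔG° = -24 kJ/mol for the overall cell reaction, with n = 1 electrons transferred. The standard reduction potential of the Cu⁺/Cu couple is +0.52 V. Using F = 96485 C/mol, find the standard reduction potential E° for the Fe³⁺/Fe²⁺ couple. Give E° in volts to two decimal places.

E°cell = −ΔG°/(nF) = −(-24×10³)/((1)(96485)) = +0.249 V.
Since Fe³⁺/Fe²⁺ is the cathode and Cu⁺/Cu the anode, E°cell = E°(Fe³⁺/Fe²⁺) − E°(Cu⁺/Cu).
So E°(Fe³⁺/Fe²⁺) = E°cell + E°(Cu⁺/Cu) = +0.249 + (+0.52) = +0.77 V.

+0.77 V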